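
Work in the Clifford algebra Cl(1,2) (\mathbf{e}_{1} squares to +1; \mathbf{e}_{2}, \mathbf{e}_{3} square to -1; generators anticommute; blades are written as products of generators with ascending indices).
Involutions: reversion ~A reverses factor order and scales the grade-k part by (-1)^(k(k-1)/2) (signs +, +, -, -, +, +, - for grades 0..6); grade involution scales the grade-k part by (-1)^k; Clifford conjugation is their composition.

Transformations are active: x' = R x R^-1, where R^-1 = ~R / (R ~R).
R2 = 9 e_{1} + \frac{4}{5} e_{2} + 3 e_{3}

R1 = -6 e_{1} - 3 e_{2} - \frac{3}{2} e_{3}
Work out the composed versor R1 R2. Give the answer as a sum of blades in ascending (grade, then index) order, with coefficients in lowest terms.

Distribute over the terms of R1 (each basis-blade product reordered to ascending indices, repeated generators contracted through their squares):
(-6 e_{1}) R2 = -54 - \frac{24}{5} e_{1} e_{2} - 18 e_{1} e_{3}
(-3 e_{2}) R2 = \frac{12}{5} + 27 e_{1} e_{2} - 9 e_{2} e_{3}
(-\frac{3}{2} e_{3}) R2 = \frac{9}{2} + \frac{27}{2} e_{1} e_{3} + \frac{6}{5} e_{2} e_{3}
Summing the partial products and collecting blades:
Answer: -\frac{471}{10} + \frac{111}{5} e_{1} e_{2} - \frac{9}{2} e_{1} e_{3} - \frac{39}{5} e_{2} e_{3}


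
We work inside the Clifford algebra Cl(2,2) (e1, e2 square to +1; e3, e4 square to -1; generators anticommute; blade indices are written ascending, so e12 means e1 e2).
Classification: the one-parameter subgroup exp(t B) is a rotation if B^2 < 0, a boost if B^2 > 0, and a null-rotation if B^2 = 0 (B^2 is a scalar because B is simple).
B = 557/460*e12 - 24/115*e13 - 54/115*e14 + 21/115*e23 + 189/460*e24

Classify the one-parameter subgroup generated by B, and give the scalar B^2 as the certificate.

B^2 term by term: the squares give (557/460)^2*(e12)^2 + (-24/115)^2*(e13)^2 + (-54/115)^2*(e14)^2 + (21/115)^2*(e23)^2 + (189/460)^2*(e24)^2 = 310249/211600*(-1) + 576/13225*(+1) + 2916/13225*(+1) + 441/13225*(+1) + 35721/211600*(+1) = -1 (each basis 2-blade squares to minus the product of its generators' squares); cross terms between blades sharing an index anticommute and cancel; the commuting (index-disjoint) pairs give grade-4 terms 2*c*c'*(blade product), which cancel blade by blade — e1234: 2268/13225 - 2268/13225 = 0 — confirming B is simple. So B^2 = -1.
Answer: rotation, certificate B^2 = -1. Why this suffices: the scalar -1 survives any versor conjugation, so its sign alone determines the class however B is presented.


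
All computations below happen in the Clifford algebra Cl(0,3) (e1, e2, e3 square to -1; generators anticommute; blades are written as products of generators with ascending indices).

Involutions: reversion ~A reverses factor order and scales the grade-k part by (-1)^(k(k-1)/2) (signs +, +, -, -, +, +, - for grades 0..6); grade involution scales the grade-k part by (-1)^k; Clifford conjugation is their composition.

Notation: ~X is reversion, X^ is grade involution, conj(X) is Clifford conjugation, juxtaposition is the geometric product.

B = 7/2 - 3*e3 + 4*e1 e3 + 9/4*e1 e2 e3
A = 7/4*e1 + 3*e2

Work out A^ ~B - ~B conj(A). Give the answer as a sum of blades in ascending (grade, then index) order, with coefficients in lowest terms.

first term: -49/8*e1 - 21/2*e2 - 7*e3 + 12*e1 e3 + 81/16*e2 e3 - 12*e1 e2 e3
second term: -49/8*e1 - 21/2*e2 + 7*e3 + 3/2*e1 e3 - 207/16*e2 e3 - 12*e1 e2 e3
Answer: -14*e3 + 21/2*e1 e3 + 18*e2 e3


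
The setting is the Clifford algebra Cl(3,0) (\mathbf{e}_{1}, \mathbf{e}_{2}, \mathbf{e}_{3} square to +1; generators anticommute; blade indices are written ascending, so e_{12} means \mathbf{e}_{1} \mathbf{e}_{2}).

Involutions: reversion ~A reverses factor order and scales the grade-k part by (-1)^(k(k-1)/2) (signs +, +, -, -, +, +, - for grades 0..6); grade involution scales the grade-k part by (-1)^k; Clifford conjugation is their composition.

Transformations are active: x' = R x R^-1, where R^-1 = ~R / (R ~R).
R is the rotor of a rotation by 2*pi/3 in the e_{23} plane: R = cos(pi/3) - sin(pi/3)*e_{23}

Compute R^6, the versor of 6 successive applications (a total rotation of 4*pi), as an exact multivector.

Because a rotor carries half the rotation angle, composing 6 copies of this e_{23}-plane rotor multiplies the phase: 6*(pi/3) = 2 \pi, hence R^6 = cos(2 \pi) - sin(2 \pi)*e_{23}.
cos(2 \pi) = 1 and sin(2 \pi) = 0, so R^6 = 1. The total rotation 4*pi is 2 full turns, so every vector returns to itself, yet the rotor is +1, back on the identity sheet (an even number of 2*pi turns).
Answer: 1


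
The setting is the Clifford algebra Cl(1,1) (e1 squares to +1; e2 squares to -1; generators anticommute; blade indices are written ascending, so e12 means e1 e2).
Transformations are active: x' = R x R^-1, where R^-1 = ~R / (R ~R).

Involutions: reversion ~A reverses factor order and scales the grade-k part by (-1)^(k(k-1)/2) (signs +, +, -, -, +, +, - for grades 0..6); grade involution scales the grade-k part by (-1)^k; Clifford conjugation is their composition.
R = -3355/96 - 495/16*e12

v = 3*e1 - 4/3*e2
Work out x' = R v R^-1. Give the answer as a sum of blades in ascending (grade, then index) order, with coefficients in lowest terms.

~R = -3355/96 + 495/16*e12, and R ~R = 2435125/9216, so R^-1 = ~R / (2435125/9216).
R v = -4675/32*e1 + 20075/144*e2
Answer: 5739/161*e1 - 17168/483*e2


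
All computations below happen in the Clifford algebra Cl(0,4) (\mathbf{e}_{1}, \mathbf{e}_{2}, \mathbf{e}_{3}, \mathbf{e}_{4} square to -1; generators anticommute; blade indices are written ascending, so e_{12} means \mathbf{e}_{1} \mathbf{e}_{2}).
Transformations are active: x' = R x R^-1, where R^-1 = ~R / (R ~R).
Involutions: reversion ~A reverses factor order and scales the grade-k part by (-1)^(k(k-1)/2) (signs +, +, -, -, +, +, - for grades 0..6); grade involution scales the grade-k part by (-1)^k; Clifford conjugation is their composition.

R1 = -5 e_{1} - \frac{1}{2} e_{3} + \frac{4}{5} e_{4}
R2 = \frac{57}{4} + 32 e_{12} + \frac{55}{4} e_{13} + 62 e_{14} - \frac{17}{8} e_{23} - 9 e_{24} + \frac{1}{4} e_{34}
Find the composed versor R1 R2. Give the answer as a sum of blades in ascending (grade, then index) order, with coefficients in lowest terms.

Distribute over the terms of R1 (each basis-blade product reordered to ascending indices, repeated generators contracted through their squares):
(-5 e_{1}) R2 = -\frac{285}{4} e_{1} + 160 e_{2} + \frac{275}{4} e_{3} + 310 e_{4} + \frac{85}{8} e_{123} + 45 e_{124} - \frac{5}{4} e_{134}
(-\frac{1}{2} e_{3}) R2 = -\frac{55}{8} e_{1} + \frac{17}{16} e_{2} - \frac{57}{8} e_{3} + \frac{1}{8} e_{4} - 16 e_{123} + 31 e_{134} - \frac{9}{2} e_{234}
(\frac{4}{5} e_{4}) R2 = \frac{248}{5} e_{1} - \frac{36}{5} e_{2} + \frac{1}{5} e_{3} + \frac{57}{5} e_{4} + \frac{128}{5} e_{124} + 11 e_{134} - \frac{17}{10} e_{234}
Summing the partial products and collecting blades:
Answer: -\frac{1141}{40} e_{1} + \frac{12309}{80} e_{2} + \frac{2473}{40} e_{3} + \frac{12861}{40} e_{4} - \frac{43}{8} e_{123} + \frac{353}{5} e_{124} + \frac{163}{4} e_{134} - \frac{31}{5} e_{234}


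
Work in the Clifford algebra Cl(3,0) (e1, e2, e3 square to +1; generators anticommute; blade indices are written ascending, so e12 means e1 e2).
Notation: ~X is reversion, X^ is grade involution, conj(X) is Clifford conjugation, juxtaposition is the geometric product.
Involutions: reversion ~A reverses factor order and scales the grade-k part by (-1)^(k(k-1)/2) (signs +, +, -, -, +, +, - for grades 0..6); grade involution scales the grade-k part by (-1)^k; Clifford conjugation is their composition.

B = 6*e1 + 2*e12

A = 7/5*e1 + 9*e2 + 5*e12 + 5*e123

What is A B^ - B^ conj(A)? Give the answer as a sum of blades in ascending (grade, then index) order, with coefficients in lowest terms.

first term: -92/5 - 18*e1 + 164/5*e2 - 10*e3 + 54*e12 - 30*e23
second term: 92/5 - 18*e1 + 164/5*e2 - 10*e3 + 54*e12 - 30*e23
Answer: -184/5


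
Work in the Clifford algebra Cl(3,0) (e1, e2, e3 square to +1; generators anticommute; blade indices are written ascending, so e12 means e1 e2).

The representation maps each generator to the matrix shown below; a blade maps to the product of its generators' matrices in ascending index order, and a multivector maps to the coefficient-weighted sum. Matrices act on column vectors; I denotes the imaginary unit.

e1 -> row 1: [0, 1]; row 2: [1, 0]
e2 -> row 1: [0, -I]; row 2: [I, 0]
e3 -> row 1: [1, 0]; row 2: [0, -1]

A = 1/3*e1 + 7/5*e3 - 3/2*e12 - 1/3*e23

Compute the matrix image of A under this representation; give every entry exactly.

Bivector images (products of the table entries): rho(e12) = rho(e1)rho(e2) = row 1: [I, 0]; row 2: [0, -I]; rho(e23) = rho(e2)rho(e3) = row 1: [0, I]; row 2: [I, 0].
M = (1/3)*rho(e1) + (7/5)*rho(e3) + (-3/2)*rho(e12) + (-1/3)*rho(e23), summed entrywise:
Answer: row 1: [7/5 - 3*I/2, 1/3 - I/3]; row 2: [1/3 - I/3, -7/5 + 3*I/2]


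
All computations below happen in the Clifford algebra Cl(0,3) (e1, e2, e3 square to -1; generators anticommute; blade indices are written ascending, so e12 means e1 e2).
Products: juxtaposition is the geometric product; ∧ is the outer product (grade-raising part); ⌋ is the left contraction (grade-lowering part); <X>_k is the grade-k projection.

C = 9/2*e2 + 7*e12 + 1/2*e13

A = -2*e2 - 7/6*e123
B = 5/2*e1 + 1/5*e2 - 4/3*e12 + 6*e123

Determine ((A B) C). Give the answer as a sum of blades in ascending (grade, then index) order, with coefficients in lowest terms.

step 1: -33/5 + 8/3*e1 - 14/9*e3 + 5*e12 - 367/30*e13 + 35/12*e23
step 2: -1733/60 - 419/18*e1 - 1451/30*e2 + 283/24*e3 - 4279/120*e12 + 1027/60*e13 + 1427/15*e23 + 7949/180*e123
Answer: -1733/60 - 419/18*e1 - 1451/30*e2 + 283/24*e3 - 4279/120*e12 + 1027/60*e13 + 1427/15*e23 + 7949/180*e123


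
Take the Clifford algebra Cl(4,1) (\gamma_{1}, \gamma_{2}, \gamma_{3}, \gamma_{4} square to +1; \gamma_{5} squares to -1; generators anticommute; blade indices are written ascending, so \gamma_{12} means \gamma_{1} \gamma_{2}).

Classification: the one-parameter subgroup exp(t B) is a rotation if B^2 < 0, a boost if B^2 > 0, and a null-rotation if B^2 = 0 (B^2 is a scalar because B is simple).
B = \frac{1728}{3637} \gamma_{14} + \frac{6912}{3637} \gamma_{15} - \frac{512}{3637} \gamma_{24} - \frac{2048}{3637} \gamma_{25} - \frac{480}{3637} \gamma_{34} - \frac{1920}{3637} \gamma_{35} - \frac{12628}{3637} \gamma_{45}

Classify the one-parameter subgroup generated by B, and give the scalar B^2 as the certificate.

B^2 term by term: the squares give (\frac{1728}{3637})^2*(\gamma_{14})^2 + (\frac{6912}{3637})^2*(\gamma_{15})^2 + (-\frac{512}{3637})^2*(\gamma_{24})^2 + (-\frac{2048}{3637})^2*(\gamma_{25})^2 + (-\frac{480}{3637})^2*(\gamma_{34})^2 + (-\frac{1920}{3637})^2*(\gamma_{35})^2 + (-\frac{12628}{3637})^2*(\gamma_{45})^2 = \frac{2985984}{13227769}*(-1) + \frac{47775744}{13227769}*(+1) + \frac{262144}{13227769}*(-1) + \frac{4194304}{13227769}*(+1) + \frac{230400}{13227769}*(-1) + \frac{3686400}{13227769}*(+1) + \frac{159466384}{13227769}*(+1) = 16 (each basis 2-blade squares to minus the product of its generators' squares); cross terms between blades sharing an index anticommute and cancel; the commuting (index-disjoint) pairs give grade-4 terms 2*c*c'*(blade product), which cancel blade by blade — \gamma_{1245}: \frac{7077888}{13227769} - \frac{7077888}{13227769} = 0; \gamma_{1345}: \frac{6635520}{13227769} - \frac{6635520}{13227769} = 0; \gamma_{2345}: -\frac{1966080}{13227769} + \frac{1966080}{13227769} = 0 — confirming B is simple. So B^2 = 16.
Answer: boost, certificate B^2 = 16. No conjugation can change B^2 = 16; the sign gives the class.


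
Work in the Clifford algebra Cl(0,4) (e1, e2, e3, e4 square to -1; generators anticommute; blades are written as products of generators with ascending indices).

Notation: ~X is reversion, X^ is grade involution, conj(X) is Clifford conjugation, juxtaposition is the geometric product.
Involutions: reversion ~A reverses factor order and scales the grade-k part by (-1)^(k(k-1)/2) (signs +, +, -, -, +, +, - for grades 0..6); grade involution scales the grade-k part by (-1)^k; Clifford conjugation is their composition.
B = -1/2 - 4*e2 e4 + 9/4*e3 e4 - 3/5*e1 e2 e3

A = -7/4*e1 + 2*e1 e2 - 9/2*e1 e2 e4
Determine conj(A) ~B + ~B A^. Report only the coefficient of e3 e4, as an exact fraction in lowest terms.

first term: 137/8*e1 + 6/5*e3 + e1 e2 + 8*e1 e4 - 21/20*e2 e3 - 27/10*e3 e4 + 81/8*e1 e2 e3 + 37/4*e1 e2 e4 - 63/16*e1 e3 e4 + 9/2*e1 e2 e3 e4
second term: -151/8*e1 - 6/5*e3 - e1 e2 + 8*e1 e4 - 21/20*e2 e3 - 27/10*e3 e4 + 81/8*e1 e2 e3 + 19/4*e1 e2 e4 - 63/16*e1 e3 e4 - 9/2*e1 e2 e3 e4
Answer: -27/5


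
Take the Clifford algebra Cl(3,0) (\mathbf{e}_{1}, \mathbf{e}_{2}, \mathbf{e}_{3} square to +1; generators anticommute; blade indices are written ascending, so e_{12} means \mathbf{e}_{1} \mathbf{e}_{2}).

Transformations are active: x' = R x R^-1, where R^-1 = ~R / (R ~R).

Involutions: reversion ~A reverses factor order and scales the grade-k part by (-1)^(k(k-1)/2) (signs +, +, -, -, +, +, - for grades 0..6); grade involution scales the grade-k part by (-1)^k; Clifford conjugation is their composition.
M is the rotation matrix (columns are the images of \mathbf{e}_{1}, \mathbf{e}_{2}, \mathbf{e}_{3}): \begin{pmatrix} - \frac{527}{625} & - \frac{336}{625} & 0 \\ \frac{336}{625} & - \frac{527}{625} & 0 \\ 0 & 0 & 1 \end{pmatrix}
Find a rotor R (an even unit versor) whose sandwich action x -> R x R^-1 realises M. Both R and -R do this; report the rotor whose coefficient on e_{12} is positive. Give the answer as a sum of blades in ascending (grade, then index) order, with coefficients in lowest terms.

Method: write R = a + b12*e_{12} + b13*e_{13} + b23*e_{23} with a^2 + b12^2 + b13^2 + b23^2 = 1 (so R^-1 = ~R). Expanding the columns R e_j ~R gives tr M = 4a^2 - 1 and, from the antisymmetric part, M21 - M12 = -4a*b12, M13 - M31 = 4a*b13, M32 - M23 = -4a*b23.
Here tr M = -\frac{429}{625}, so a^2 = (1 + tr M)/4 = \frac{49}{625} and a = ±\frac{7}{25}. Taking a = \frac{7}{25}: M21 - M12 = \frac{672}{625}, M13 - M31 = 0, M32 - M23 = 0, giving b12 = -\frac{24}{25}, b13 = 0, b23 = 0, i.e. R = \frac{7}{25} - \frac{24}{25} e_{12}.
Its e_{12} coefficient is negative, so report the other preimage -R.
Answer: -\frac{7}{25} + \frac{24}{25} e_{12}. Uniqueness: Spin(3) -> SO(3) maps R and -R to the same rotation of trace -\frac{429}{625}; fixing the sign of the e_{12} coefficient removes the ambiguity.


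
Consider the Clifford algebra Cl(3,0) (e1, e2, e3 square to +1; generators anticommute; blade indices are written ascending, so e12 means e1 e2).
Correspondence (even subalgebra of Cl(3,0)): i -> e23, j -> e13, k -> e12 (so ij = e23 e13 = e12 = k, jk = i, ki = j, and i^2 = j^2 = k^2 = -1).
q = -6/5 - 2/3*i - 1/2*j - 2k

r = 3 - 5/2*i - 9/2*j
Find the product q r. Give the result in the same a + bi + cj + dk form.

In blades: q = -6/5 - 2*e12 - 1/2*e13 - 2/3*e23, r = 3 - 9/2*e13 - 5/2*e23.
Distribute q over r term by term (generator squares from the signature, products reordered to ascending indices): (-6/5)*r = -18/5 + 27/5*e13 + 3*e23; (-2*e12)*r = -6*e12 + 5*e13 - 9*e23; (-1/2*e13)*r = -9/4 - 5/4*e12 - 3/2*e13; (-2/3*e23)*r = -5/3 + 3*e12 - 2*e23.
Sum: -451/60 - 17/4*e12 + 89/10*e13 - 8*e23; translating back through the correspondence:
Answer: -451/60 - 8i + 89/10*j - 17/4*k


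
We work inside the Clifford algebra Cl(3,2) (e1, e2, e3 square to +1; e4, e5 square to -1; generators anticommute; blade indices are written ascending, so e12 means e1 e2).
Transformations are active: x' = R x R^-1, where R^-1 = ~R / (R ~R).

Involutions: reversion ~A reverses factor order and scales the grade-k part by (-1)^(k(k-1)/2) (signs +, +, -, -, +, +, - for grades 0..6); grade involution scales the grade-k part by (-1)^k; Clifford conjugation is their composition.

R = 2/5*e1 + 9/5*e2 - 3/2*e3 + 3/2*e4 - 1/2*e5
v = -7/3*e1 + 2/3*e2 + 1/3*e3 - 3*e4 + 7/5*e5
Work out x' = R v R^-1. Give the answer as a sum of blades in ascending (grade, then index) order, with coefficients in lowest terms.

~R = 2/5*e1 + 9/5*e2 - 3/2*e3 + 3/2*e4 - 1/2*e5, and R ~R = 63/20, so R^-1 = ~R / (63/20).
R v = 149/30 + 67/15*e12 - 101/30*e13 + 23/10*e14 - 91/150*e15 + 8/5*e23 - 32/5*e24 + 214/75*e25 + 4*e34 - 29/15*e35 + 3/5*e45
Answer: 3397/945*e1 + 526/105*e2 - 319/63*e3 + 487/63*e4 - 2813/945*e5


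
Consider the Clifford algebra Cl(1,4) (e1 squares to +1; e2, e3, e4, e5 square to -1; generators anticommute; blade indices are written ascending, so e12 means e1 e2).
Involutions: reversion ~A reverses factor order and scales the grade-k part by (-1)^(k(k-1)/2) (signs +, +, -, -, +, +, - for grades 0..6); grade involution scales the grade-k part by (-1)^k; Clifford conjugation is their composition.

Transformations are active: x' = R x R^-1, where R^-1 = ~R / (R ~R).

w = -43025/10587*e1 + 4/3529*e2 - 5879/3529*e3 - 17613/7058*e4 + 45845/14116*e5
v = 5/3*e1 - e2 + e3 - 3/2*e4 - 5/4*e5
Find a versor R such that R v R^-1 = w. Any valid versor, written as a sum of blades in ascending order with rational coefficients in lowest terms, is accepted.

Take R = v + w = -8460/3529*e1 - 3525/3529*e2 - 2350/3529*e3 - 14100/3529*e4 + 7050/3529*e5. Because q(v) = q(w) = -437/144, conjugation by R sends v exactly to w.
Answer: -8460/3529*e1 - 3525/3529*e2 - 2350/3529*e3 - 14100/3529*e4 + 7050/3529*e5


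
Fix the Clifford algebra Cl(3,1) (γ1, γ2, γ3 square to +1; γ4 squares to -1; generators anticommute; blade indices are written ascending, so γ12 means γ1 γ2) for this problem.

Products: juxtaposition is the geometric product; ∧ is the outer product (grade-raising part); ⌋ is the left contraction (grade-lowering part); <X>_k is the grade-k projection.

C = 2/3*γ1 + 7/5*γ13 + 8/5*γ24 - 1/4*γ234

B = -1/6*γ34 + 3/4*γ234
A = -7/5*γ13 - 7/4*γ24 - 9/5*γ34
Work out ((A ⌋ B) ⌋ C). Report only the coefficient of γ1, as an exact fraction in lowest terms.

step 1: 3/10 - 27/20*γ2 + 21/16*γ3
step 2: -131/80*γ1 - 54/25*γ4 + 21/50*γ13 + 1293/1600*γ24 + 27/80*γ34 - 3/40*γ234
Answer: -131/80


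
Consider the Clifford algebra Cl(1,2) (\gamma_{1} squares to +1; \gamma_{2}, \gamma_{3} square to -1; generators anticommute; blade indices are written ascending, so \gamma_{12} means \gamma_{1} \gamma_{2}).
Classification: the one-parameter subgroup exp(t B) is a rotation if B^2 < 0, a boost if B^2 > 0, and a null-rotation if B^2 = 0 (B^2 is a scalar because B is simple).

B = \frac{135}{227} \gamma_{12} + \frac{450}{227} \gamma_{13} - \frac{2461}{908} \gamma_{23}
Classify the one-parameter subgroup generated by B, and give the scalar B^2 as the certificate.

B^2 term by term: the squares give (\frac{135}{227})^2*(\gamma_{12})^2 + (\frac{450}{227})^2*(\gamma_{13})^2 + (-\frac{2461}{908})^2*(\gamma_{23})^2 = \frac{18225}{51529}*(+1) + \frac{202500}{51529}*(+1) + \frac{6056521}{824464}*(-1) = -\frac{49}{16} (each basis 2-blade squares to minus the product of its generators' squares); cross terms between blades sharing an index anticommute and cancel. So B^2 = -\frac{49}{16}.
Answer: rotation, certificate B^2 = -\frac{49}{16}. B^2 = -\frac{49}{16} is basis-independent, so its sign is the whole story.


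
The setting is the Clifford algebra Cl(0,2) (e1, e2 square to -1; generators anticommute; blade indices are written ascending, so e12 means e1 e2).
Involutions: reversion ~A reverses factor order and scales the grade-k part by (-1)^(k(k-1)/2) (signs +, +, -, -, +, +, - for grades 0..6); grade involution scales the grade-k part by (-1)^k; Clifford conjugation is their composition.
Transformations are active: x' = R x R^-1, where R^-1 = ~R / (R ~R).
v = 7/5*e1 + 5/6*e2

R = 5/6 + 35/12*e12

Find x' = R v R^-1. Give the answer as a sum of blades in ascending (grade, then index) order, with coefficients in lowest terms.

~R = 5/6 - 35/12*e12, and R ~R = 1325/144, so R^-1 = ~R / (1325/144).
R v = -91/72*e1 + 43/9*e2
Answer: -259/159*e1 + 17/530*e2


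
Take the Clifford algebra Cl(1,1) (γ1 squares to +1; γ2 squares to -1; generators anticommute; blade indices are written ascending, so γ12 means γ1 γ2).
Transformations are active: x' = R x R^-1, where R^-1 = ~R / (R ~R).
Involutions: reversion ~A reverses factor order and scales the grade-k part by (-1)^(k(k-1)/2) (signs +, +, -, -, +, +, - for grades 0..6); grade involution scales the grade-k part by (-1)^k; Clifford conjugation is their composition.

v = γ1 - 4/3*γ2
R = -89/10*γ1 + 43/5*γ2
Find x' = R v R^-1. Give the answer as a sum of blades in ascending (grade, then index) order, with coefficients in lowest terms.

~R = -89/10*γ1 + 43/5*γ2, and R ~R = 21/4, so R^-1 = ~R / (21/4).
R v = 77/30 + 49/15*γ12
Answer: -2183/225*γ1 + 2192/225*γ2


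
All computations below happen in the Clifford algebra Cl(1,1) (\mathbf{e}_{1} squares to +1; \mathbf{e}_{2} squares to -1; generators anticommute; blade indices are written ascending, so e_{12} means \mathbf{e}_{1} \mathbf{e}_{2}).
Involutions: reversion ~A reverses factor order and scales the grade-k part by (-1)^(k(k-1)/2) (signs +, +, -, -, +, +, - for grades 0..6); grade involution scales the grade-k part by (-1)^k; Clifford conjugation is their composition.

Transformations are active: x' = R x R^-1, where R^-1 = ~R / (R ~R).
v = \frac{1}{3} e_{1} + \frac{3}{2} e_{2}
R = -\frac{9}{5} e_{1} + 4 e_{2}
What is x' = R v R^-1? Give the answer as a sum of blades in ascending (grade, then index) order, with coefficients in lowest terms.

~R = -\frac{9}{5} e_{1} + 4 e_{2}, and R ~R = -\frac{319}{25}, so R^-1 = ~R / (-\frac{319}{25}).
R v = -\frac{33}{5} - \frac{121}{30} e_{12}
Answer: -\frac{191}{87} e_{1} + \frac{153}{58} e_{2}


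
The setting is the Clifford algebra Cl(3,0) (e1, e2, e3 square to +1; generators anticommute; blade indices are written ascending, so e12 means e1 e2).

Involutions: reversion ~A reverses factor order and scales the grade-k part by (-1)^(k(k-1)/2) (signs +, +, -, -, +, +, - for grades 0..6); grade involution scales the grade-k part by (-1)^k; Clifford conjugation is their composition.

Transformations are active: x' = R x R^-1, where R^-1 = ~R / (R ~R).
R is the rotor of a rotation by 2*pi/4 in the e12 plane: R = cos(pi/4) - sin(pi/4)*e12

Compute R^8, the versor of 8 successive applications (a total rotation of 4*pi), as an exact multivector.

Because a rotor carries half the rotation angle, composing 8 copies of this e12-plane rotor multiplies the phase: 8*(pi/4) = 2*pi, hence R^8 = cos(2*pi) - sin(2*pi)*e12.
cos(2*pi) = 1 and sin(2*pi) = 0, so R^8 = 1. The total rotation 4*pi is 2 full turns, so every vector returns to itself, yet the rotor is +1, back on the identity sheet (an even number of 2*pi turns).
Answer: 1


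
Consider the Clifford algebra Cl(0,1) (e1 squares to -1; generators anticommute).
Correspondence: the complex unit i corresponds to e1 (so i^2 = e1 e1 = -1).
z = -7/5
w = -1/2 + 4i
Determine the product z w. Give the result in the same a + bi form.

In blades: z = -7/5, w = -1/2 + 4*e1.
Distribute z over w term by term (generator squares from the signature, products reordered to ascending indices): (-7/5)*w = 7/10 - 28/5*e1.
Sum: 7/10 - 28/5*e1; translating back through the correspondence:
Answer: 7/10 - 28/5*i


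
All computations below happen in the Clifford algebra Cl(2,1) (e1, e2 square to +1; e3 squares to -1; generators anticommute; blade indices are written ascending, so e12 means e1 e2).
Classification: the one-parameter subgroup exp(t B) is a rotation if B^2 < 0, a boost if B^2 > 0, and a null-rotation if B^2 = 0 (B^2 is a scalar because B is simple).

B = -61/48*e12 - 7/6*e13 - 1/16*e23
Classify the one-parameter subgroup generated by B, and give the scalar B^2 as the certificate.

B^2 term by term: the squares give (-61/48)^2*(e12)^2 + (-7/6)^2*(e13)^2 + (-1/16)^2*(e23)^2 = 3721/2304*(-1) + 49/36*(+1) + 1/256*(+1) = -1/4 (each basis 2-blade squares to minus the product of its generators' squares); cross terms between blades sharing an index anticommute and cancel. So B^2 = -1/4.
Answer: rotation, certificate B^2 = -1/4. One invariant decides it: the square -1/4 survives every conjugation, and its sign is exactly the classification.


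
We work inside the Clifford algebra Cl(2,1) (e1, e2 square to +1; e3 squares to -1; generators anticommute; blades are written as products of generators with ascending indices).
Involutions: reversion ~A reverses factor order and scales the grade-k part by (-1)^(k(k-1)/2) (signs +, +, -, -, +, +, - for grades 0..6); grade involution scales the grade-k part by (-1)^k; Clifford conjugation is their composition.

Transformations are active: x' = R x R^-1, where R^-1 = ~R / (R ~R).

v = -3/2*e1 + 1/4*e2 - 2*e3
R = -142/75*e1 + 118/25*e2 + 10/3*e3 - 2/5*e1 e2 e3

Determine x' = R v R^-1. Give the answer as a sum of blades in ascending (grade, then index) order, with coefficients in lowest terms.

~R = -142/75*e1 + 118/25*e2 + 10/3*e3 + 2/5*e1 e2 e3, and R ~R = 1824/125, so R^-1 = ~R / (1824/125).
R v = 1603/150 + 871/150*e1 e2 + 1333/150*e1 e3 - 1451/150*e2 e3
Answer: -37009/20520*e1 + 2347/380*e2 + 26939/4104*e3


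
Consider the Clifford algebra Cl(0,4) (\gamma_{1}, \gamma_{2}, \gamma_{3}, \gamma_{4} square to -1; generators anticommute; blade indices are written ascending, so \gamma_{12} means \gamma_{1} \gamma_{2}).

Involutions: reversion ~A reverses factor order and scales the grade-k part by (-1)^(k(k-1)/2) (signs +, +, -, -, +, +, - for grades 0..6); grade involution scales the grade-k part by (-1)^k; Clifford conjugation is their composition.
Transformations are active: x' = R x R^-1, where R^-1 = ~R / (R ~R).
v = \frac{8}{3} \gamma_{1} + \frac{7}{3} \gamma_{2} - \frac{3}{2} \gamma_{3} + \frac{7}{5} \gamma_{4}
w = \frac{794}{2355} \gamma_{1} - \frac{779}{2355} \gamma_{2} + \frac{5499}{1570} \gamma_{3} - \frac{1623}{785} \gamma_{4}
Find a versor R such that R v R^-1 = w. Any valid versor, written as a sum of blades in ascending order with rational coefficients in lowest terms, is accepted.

The midline construction: v and w both square to -\frac{15089}{900}, so reflecting in their sum \frac{2358}{785} \gamma_{1} + \frac{1572}{785} \gamma_{2} + \frac{1572}{785} \gamma_{3} - \frac{524}{785} \gamma_{4} exchanges them.
Answer: \frac{2358}{785} \gamma_{1} + \frac{1572}{785} \gamma_{2} + \frac{1572}{785} \gamma_{3} - \frac{524}{785} \gamma_{4}


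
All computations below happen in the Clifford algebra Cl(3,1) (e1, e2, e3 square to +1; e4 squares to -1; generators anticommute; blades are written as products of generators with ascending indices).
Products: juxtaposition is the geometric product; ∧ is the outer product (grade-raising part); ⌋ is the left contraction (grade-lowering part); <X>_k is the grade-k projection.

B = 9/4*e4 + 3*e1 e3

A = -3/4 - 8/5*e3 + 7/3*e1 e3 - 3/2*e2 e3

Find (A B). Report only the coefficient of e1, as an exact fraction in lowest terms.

step 1: -7 + 24/5*e1 - 27/16*e4 - 9/2*e1 e2 - 9/4*e1 e3 - 18/5*e3 e4 + 21/4*e1 e3 e4 - 27/8*e2 e3 e4
Answer: 24/5


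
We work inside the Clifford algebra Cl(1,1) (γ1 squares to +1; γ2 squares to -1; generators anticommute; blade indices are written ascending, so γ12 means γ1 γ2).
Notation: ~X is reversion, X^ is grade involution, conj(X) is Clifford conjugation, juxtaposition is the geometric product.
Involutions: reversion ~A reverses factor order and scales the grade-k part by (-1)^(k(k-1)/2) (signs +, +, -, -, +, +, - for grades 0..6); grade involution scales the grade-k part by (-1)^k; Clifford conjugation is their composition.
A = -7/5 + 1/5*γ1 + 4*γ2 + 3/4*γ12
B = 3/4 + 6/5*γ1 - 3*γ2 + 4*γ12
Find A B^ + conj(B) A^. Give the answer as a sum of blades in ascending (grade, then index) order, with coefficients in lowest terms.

first term: -1029/100 + 779/50*γ1 + 1/2*γ2 + 29/80*γ12
second term: 819/100 - 611/50*γ1 - 89/10*γ2 + 185/16*γ12
Answer: -21/10 + 84/25*γ1 - 42/5*γ2 + 477/40*γ12


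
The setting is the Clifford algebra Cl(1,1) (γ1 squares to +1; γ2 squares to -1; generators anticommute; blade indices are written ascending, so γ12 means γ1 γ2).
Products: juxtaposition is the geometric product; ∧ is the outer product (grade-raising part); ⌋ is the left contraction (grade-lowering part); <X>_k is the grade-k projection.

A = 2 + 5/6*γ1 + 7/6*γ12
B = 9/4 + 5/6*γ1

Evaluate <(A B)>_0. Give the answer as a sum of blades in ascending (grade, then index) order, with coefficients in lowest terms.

step 1: 187/36 + 85/24*γ1 - 35/36*γ2 + 21/8*γ12
step 2: 187/36
Answer: 187/36


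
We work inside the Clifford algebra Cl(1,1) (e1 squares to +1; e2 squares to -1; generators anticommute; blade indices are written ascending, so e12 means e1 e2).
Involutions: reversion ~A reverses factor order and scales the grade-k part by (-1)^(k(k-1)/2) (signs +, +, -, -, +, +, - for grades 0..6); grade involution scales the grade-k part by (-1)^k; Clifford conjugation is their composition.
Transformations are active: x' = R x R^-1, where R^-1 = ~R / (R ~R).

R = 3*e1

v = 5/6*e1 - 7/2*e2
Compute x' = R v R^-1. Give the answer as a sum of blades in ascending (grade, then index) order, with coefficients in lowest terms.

~R = 3*e1, and R ~R = 9, so R^-1 = ~R / (9).
R v = 5/2 - 21/2*e12
Answer: 5/6*e1 + 7/2*e2


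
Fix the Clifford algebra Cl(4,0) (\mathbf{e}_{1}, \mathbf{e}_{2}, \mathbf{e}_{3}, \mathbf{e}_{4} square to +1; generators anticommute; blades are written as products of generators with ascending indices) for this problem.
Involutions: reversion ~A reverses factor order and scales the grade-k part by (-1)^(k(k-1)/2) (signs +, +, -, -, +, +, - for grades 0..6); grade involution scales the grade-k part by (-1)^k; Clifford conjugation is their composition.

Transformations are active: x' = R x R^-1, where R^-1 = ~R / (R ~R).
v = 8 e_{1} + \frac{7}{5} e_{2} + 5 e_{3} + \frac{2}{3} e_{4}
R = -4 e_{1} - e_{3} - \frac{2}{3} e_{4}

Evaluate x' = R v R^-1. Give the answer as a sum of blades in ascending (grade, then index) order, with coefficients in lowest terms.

~R = -4 e_{1} - e_{3} - \frac{2}{3} e_{4}, and R ~R = \frac{157}{9}, so R^-1 = ~R / (\frac{157}{9}).
R v = -\frac{337}{9} - \frac{28}{5} e_{1} e_{2} - 12 e_{1} e_{3} + \frac{8}{3} e_{1} e_{4} + \frac{7}{5} e_{2} e_{3} + \frac{14}{15} e_{2} e_{4} + \frac{8}{3} e_{3} e_{4}
Answer: \frac{1440}{157} e_{1} - \frac{7}{5} e_{2} - \frac{111}{157} e_{3} + \frac{1034}{471} e_{4}


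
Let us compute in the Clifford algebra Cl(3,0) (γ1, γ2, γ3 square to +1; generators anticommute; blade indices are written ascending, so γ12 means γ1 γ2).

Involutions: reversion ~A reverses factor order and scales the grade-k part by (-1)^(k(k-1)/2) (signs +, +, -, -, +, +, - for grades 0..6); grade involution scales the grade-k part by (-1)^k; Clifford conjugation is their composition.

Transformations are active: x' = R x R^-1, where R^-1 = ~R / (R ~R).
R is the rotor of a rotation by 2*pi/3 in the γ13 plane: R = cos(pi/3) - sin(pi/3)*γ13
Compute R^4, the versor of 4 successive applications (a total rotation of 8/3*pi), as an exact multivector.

Half-angle bookkeeping: 4 applications in γ13 add up to rotor phase 4*pi/3 = 4*pi/3, so R^4 = cos(4*pi/3) - sin(4*pi/3)*γ13.
cos(4*pi/3) = -1/2 and sin(4*pi/3) = -sqrt(3)/2, so R^4 = -1/2 + sqrt(3)/2*γ13. The net rotation is 2/3*pi (after discarding 1 full turn, each of which contributes a factor -1 to the rotor); the rotor keeps the half-angle phase exactly.
Answer: -1/2 + sqrt(3)/2*γ13


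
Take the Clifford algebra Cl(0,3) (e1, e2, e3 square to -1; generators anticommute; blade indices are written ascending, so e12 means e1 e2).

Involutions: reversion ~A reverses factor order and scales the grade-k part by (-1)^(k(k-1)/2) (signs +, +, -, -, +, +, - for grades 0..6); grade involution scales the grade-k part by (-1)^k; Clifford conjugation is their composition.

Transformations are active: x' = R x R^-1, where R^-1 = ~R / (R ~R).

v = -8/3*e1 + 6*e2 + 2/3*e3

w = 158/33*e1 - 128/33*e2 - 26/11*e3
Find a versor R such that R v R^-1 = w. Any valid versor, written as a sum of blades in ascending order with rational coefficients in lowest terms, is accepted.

R = v + w = 70/33*e1 + 70/33*e2 - 56/33*e3 works: the equal norms (-392/9) guarantee its sandwich swaps v into w.
Answer: 70/33*e1 + 70/33*e2 - 56/33*e3


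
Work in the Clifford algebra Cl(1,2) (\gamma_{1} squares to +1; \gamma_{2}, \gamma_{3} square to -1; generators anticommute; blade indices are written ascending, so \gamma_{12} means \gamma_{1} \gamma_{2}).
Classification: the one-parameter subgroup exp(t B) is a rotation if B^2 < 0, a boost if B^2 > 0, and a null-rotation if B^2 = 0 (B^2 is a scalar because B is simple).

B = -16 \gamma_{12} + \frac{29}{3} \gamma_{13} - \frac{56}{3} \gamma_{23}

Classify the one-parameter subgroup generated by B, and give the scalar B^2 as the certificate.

B^2 term by term: the squares give (-16)^2*(\gamma_{12})^2 + (\frac{29}{3})^2*(\gamma_{13})^2 + (-\frac{56}{3})^2*(\gamma_{23})^2 = 256*(+1) + \frac{841}{9}*(+1) + \frac{3136}{9}*(-1) = 1 (each basis 2-blade squares to minus the product of its generators' squares); cross terms between blades sharing an index anticommute and cancel. So B^2 = 1.
Answer: boost, certificate B^2 = 1. The class reads off the invariant scalar 1 directly.


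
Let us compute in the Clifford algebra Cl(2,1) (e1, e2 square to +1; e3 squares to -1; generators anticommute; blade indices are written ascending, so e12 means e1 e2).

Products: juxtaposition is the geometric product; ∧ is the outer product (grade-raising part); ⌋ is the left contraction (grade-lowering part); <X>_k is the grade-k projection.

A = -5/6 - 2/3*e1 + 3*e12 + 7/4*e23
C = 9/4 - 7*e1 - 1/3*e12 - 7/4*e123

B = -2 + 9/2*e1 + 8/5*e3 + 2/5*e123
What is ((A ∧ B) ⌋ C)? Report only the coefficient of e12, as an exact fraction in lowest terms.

step 1: 5/3 - 29/12*e1 - 4/3*e3 - 6*e12 - 16/15*e13 - 7/2*e23 + 1481/120*e123
step 2: -469/160 - 133/24*e1 - 191/180*e2 - 21/2*e3 - 26/9*e12 + 203/48*e23 - 35/12*e123
Answer: -26/9


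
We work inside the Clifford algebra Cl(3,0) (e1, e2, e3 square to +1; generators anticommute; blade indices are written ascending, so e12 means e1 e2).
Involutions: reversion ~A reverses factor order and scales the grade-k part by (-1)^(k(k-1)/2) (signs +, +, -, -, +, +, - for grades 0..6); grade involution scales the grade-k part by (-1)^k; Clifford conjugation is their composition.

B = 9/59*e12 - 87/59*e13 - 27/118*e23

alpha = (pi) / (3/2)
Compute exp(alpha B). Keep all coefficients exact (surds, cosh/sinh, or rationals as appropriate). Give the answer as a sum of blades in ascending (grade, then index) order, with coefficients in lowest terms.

B^2 term by term: the squares give (9/59)^2*(e12)^2 + (-87/59)^2*(e13)^2 + (-27/118)^2*(e23)^2 = 81/3481*(-1) + 7569/3481*(-1) + 729/13924*(-1) = -9/4 (each basis 2-blade squares to minus the product of its generators' squares); cross terms between blades sharing an index anticommute and cancel. So B^2 = -9/4.
B^2 = -9/4 — the negative square puts this in the circular regime; l = 3/2, alpha*l = pi, so exp(alpha B) = cos(pi) + (sin(pi)/(3/2))*B = -1 + (0)*B.
Answer: -1


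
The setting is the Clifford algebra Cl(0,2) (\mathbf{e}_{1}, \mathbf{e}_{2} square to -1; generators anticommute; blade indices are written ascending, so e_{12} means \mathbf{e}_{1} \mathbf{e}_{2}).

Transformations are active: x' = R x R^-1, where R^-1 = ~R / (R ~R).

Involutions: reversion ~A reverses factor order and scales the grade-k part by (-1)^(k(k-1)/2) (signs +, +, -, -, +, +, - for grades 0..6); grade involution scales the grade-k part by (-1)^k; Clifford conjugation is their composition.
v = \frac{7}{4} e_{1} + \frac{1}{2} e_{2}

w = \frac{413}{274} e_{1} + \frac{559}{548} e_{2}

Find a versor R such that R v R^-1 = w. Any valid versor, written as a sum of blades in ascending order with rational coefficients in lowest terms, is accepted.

Since q(v) = q(w) = -\frac{53}{16}, the sum R = v + w = \frac{1785}{548} e_{1} + \frac{833}{548} e_{2} does the job whenever invertible.
Answer: \frac{1785}{548} e_{1} + \frac{833}{548} e_{2}


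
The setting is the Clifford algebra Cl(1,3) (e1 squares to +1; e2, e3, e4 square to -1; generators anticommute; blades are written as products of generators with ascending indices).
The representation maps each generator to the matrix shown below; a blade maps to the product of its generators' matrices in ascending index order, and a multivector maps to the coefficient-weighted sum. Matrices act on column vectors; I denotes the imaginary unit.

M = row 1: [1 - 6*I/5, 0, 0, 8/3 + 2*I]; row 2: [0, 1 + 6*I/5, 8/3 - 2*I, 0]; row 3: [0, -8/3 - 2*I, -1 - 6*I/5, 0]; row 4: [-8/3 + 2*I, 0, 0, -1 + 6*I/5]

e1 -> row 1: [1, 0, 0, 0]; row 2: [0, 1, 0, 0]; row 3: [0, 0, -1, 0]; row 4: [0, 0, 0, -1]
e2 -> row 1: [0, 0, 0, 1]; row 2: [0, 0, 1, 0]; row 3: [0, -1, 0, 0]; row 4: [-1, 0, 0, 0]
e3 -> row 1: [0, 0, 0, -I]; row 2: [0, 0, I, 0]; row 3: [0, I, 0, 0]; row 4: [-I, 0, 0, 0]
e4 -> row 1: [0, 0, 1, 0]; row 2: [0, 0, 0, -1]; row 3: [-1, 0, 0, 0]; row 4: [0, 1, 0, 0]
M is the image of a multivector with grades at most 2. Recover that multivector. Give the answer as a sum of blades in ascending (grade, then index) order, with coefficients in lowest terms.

Method: the blade images are trace-orthogonal — tr(rho(e_A) rho(e_B)^-1) = 4 if A = B and 0 otherwise — and rho(e_A)^-1 = (e_A)^2 * rho(e_A) with (e_A)^2 = +1 or -1, so the coefficient of e_A in the preimage is (e_A)^2 * tr(M rho(e_A))/4.
Nonzero projections over blades of grade <= 2: e1: (e1)^2 = +1, tr(M rho(e1)) = 4, coefficient 1; e2: (e2)^2 = -1, tr(M rho(e2)) = -32/3, coefficient 8/3; e3: (e3)^2 = -1, tr(M rho(e3)) = 8, coefficient -2; e2 e3: (e2 e3)^2 = -1, tr(M rho(e2 e3)) = -24/5, coefficient 6/5. Every other blade of grade <= 2 projects to 0.
Answer: e1 + 8/3*e2 - 2*e3 + 6/5*e2 e3


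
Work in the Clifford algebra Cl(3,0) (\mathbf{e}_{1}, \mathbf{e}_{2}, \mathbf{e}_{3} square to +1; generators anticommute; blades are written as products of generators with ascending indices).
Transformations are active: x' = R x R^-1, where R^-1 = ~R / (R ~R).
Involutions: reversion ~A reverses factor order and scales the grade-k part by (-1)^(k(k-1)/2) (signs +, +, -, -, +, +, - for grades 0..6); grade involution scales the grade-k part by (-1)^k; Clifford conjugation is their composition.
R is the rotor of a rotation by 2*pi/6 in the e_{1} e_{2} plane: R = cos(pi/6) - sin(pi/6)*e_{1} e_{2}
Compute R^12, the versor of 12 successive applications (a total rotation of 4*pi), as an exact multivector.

Half-angle bookkeeping: 12 applications in e_{1} e_{2} add up to rotor phase 12*pi/6 = 2 \pi, so R^12 = cos(2 \pi) - sin(2 \pi)*e_{1} e_{2}.
cos(2 \pi) = 1 and sin(2 \pi) = 0, so R^12 = 1. The total rotation 4*pi is 2 full turns, so every vector returns to itself, yet the rotor is +1, back on the identity sheet (an even number of 2*pi turns).
Answer: 1


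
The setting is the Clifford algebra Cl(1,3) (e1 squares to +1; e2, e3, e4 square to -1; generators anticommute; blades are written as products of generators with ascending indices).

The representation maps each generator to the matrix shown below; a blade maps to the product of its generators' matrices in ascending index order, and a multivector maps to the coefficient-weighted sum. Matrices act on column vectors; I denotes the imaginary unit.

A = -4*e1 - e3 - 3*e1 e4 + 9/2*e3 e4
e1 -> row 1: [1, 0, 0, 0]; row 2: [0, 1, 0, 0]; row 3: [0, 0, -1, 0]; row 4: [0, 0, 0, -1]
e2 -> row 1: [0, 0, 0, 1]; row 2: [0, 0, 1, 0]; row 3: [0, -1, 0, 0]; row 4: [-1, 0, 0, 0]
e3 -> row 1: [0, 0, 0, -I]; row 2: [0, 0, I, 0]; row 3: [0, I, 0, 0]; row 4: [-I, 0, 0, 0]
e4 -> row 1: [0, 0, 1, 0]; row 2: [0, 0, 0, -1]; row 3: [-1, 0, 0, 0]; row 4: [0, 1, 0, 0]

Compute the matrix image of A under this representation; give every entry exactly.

Bivector images (products of the table entries): rho(e1 e4) = rho(e1)rho(e4) = row 1: [0, 0, 1, 0]; row 2: [0, 0, 0, -1]; row 3: [1, 0, 0, 0]; row 4: [0, -1, 0, 0]; rho(e3 e4) = rho(e3)rho(e4) = row 1: [0, -I, 0, 0]; row 2: [-I, 0, 0, 0]; row 3: [0, 0, 0, -I]; row 4: [0, 0, -I, 0].
M = (-4)*rho(e1) + (-1)*rho(e3) + (-3)*rho(e1 e4) + (9/2)*rho(e3 e4), summed entrywise:
Answer: row 1: [-4, -9*I/2, -3, I]; row 2: [-9*I/2, -4, -I, 3]; row 3: [-3, -I, 4, -9*I/2]; row 4: [I, 3, -9*I/2, 4]
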